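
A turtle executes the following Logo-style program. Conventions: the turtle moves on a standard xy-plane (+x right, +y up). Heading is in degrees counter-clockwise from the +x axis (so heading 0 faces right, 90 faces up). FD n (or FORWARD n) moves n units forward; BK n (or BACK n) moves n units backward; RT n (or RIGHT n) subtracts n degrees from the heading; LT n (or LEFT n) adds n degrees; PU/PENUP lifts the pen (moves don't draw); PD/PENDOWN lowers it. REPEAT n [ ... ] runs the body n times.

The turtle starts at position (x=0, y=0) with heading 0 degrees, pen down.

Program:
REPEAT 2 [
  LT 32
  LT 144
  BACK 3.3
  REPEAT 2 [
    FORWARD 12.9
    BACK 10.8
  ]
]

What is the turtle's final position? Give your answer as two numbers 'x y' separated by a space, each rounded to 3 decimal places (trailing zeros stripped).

Executing turtle program step by step:
Start: pos=(0,0), heading=0, pen down
REPEAT 2 [
  -- iteration 1/2 --
  LT 32: heading 0 -> 32
  LT 144: heading 32 -> 176
  BK 3.3: (0,0) -> (3.292,-0.23) [heading=176, draw]
  REPEAT 2 [
    -- iteration 1/2 --
    FD 12.9: (3.292,-0.23) -> (-9.577,0.67) [heading=176, draw]
    BK 10.8: (-9.577,0.67) -> (1.197,-0.084) [heading=176, draw]
    -- iteration 2/2 --
    FD 12.9: (1.197,-0.084) -> (-11.671,0.816) [heading=176, draw]
    BK 10.8: (-11.671,0.816) -> (-0.898,0.063) [heading=176, draw]
  ]
  -- iteration 2/2 --
  LT 32: heading 176 -> 208
  LT 144: heading 208 -> 352
  BK 3.3: (-0.898,0.063) -> (-4.166,0.522) [heading=352, draw]
  REPEAT 2 [
    -- iteration 1/2 --
    FD 12.9: (-4.166,0.522) -> (8.609,-1.273) [heading=352, draw]
    BK 10.8: (8.609,-1.273) -> (-2.086,0.23) [heading=352, draw]
    -- iteration 2/2 --
    FD 12.9: (-2.086,0.23) -> (10.688,-1.566) [heading=352, draw]
    BK 10.8: (10.688,-1.566) -> (-0.007,-0.062) [heading=352, draw]
  ]
]
Final: pos=(-0.007,-0.062), heading=352, 10 segment(s) drawn

Answer: -0.007 -0.062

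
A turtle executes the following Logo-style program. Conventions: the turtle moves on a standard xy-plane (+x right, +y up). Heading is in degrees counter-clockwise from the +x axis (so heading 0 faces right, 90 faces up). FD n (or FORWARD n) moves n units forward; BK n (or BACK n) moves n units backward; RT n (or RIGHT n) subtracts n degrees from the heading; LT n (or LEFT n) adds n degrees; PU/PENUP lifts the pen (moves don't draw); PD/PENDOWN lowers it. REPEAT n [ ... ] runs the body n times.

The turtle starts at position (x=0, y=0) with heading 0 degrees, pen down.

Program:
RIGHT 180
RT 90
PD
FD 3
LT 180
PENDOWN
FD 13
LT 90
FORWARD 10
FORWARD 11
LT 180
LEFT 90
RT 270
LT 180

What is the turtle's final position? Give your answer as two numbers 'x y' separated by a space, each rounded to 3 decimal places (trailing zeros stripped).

Executing turtle program step by step:
Start: pos=(0,0), heading=0, pen down
RT 180: heading 0 -> 180
RT 90: heading 180 -> 90
PD: pen down
FD 3: (0,0) -> (0,3) [heading=90, draw]
LT 180: heading 90 -> 270
PD: pen down
FD 13: (0,3) -> (0,-10) [heading=270, draw]
LT 90: heading 270 -> 0
FD 10: (0,-10) -> (10,-10) [heading=0, draw]
FD 11: (10,-10) -> (21,-10) [heading=0, draw]
LT 180: heading 0 -> 180
LT 90: heading 180 -> 270
RT 270: heading 270 -> 0
LT 180: heading 0 -> 180
Final: pos=(21,-10), heading=180, 4 segment(s) drawn

Answer: 21 -10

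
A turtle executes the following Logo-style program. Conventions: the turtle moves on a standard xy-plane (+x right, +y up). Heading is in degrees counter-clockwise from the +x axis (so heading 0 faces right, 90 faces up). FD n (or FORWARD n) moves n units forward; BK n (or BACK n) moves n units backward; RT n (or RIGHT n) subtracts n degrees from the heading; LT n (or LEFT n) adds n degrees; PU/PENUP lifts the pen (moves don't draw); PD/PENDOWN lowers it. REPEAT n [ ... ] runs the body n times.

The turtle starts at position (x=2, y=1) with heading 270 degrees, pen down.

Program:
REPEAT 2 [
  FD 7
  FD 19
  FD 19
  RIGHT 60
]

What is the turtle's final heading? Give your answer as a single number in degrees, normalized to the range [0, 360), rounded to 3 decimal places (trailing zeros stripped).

Answer: 150

Derivation:
Executing turtle program step by step:
Start: pos=(2,1), heading=270, pen down
REPEAT 2 [
  -- iteration 1/2 --
  FD 7: (2,1) -> (2,-6) [heading=270, draw]
  FD 19: (2,-6) -> (2,-25) [heading=270, draw]
  FD 19: (2,-25) -> (2,-44) [heading=270, draw]
  RT 60: heading 270 -> 210
  -- iteration 2/2 --
  FD 7: (2,-44) -> (-4.062,-47.5) [heading=210, draw]
  FD 19: (-4.062,-47.5) -> (-20.517,-57) [heading=210, draw]
  FD 19: (-20.517,-57) -> (-36.971,-66.5) [heading=210, draw]
  RT 60: heading 210 -> 150
]
Final: pos=(-36.971,-66.5), heading=150, 6 segment(s) drawn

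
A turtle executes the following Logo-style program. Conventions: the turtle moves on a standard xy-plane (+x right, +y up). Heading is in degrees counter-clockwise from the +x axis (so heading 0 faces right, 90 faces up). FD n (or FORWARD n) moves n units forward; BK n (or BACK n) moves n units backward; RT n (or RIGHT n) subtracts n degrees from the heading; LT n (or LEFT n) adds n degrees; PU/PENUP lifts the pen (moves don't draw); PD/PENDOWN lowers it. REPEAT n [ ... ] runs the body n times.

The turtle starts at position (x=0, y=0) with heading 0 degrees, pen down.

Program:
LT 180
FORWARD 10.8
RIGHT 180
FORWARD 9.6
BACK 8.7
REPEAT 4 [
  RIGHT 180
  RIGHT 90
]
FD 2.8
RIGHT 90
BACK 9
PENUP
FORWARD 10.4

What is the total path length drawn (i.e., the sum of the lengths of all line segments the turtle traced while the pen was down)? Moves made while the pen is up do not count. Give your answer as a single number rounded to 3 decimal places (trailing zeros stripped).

Answer: 40.9

Derivation:
Executing turtle program step by step:
Start: pos=(0,0), heading=0, pen down
LT 180: heading 0 -> 180
FD 10.8: (0,0) -> (-10.8,0) [heading=180, draw]
RT 180: heading 180 -> 0
FD 9.6: (-10.8,0) -> (-1.2,0) [heading=0, draw]
BK 8.7: (-1.2,0) -> (-9.9,0) [heading=0, draw]
REPEAT 4 [
  -- iteration 1/4 --
  RT 180: heading 0 -> 180
  RT 90: heading 180 -> 90
  -- iteration 2/4 --
  RT 180: heading 90 -> 270
  RT 90: heading 270 -> 180
  -- iteration 3/4 --
  RT 180: heading 180 -> 0
  RT 90: heading 0 -> 270
  -- iteration 4/4 --
  RT 180: heading 270 -> 90
  RT 90: heading 90 -> 0
]
FD 2.8: (-9.9,0) -> (-7.1,0) [heading=0, draw]
RT 90: heading 0 -> 270
BK 9: (-7.1,0) -> (-7.1,9) [heading=270, draw]
PU: pen up
FD 10.4: (-7.1,9) -> (-7.1,-1.4) [heading=270, move]
Final: pos=(-7.1,-1.4), heading=270, 5 segment(s) drawn

Segment lengths:
  seg 1: (0,0) -> (-10.8,0), length = 10.8
  seg 2: (-10.8,0) -> (-1.2,0), length = 9.6
  seg 3: (-1.2,0) -> (-9.9,0), length = 8.7
  seg 4: (-9.9,0) -> (-7.1,0), length = 2.8
  seg 5: (-7.1,0) -> (-7.1,9), length = 9
Total = 40.9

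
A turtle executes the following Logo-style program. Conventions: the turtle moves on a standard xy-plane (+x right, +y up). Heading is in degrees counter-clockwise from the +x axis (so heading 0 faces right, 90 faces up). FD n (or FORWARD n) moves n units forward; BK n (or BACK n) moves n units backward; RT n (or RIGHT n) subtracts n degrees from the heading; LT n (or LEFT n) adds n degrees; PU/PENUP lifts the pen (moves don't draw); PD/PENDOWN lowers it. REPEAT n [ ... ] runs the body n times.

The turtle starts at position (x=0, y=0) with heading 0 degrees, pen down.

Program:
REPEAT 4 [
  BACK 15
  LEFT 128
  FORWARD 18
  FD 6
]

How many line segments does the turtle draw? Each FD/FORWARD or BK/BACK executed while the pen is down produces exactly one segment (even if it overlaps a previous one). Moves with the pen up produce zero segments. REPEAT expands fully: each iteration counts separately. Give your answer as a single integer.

Answer: 12

Derivation:
Executing turtle program step by step:
Start: pos=(0,0), heading=0, pen down
REPEAT 4 [
  -- iteration 1/4 --
  BK 15: (0,0) -> (-15,0) [heading=0, draw]
  LT 128: heading 0 -> 128
  FD 18: (-15,0) -> (-26.082,14.184) [heading=128, draw]
  FD 6: (-26.082,14.184) -> (-29.776,18.912) [heading=128, draw]
  -- iteration 2/4 --
  BK 15: (-29.776,18.912) -> (-20.541,7.092) [heading=128, draw]
  LT 128: heading 128 -> 256
  FD 18: (-20.541,7.092) -> (-24.896,-10.373) [heading=256, draw]
  FD 6: (-24.896,-10.373) -> (-26.347,-16.195) [heading=256, draw]
  -- iteration 3/4 --
  BK 15: (-26.347,-16.195) -> (-22.718,-1.641) [heading=256, draw]
  LT 128: heading 256 -> 24
  FD 18: (-22.718,-1.641) -> (-6.274,5.681) [heading=24, draw]
  FD 6: (-6.274,5.681) -> (-0.793,8.121) [heading=24, draw]
  -- iteration 4/4 --
  BK 15: (-0.793,8.121) -> (-14.496,2.02) [heading=24, draw]
  LT 128: heading 24 -> 152
  FD 18: (-14.496,2.02) -> (-30.389,10.471) [heading=152, draw]
  FD 6: (-30.389,10.471) -> (-35.687,13.287) [heading=152, draw]
]
Final: pos=(-35.687,13.287), heading=152, 12 segment(s) drawn
Segments drawn: 12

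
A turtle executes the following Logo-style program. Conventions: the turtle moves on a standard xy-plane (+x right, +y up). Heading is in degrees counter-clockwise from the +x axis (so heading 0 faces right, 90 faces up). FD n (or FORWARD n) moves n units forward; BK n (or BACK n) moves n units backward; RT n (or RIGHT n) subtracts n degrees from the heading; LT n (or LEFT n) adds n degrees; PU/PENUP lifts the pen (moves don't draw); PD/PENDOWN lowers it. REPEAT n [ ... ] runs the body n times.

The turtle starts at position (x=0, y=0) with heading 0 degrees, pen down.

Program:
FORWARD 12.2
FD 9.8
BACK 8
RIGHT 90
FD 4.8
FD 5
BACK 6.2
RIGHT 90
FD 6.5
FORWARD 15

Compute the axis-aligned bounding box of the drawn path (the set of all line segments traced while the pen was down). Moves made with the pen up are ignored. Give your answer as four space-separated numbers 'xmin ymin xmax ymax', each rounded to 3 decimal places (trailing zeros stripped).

Answer: -7.5 -9.8 22 0

Derivation:
Executing turtle program step by step:
Start: pos=(0,0), heading=0, pen down
FD 12.2: (0,0) -> (12.2,0) [heading=0, draw]
FD 9.8: (12.2,0) -> (22,0) [heading=0, draw]
BK 8: (22,0) -> (14,0) [heading=0, draw]
RT 90: heading 0 -> 270
FD 4.8: (14,0) -> (14,-4.8) [heading=270, draw]
FD 5: (14,-4.8) -> (14,-9.8) [heading=270, draw]
BK 6.2: (14,-9.8) -> (14,-3.6) [heading=270, draw]
RT 90: heading 270 -> 180
FD 6.5: (14,-3.6) -> (7.5,-3.6) [heading=180, draw]
FD 15: (7.5,-3.6) -> (-7.5,-3.6) [heading=180, draw]
Final: pos=(-7.5,-3.6), heading=180, 8 segment(s) drawn

Segment endpoints: x in {-7.5, 0, 7.5, 12.2, 14, 22}, y in {-9.8, -4.8, -3.6, -3.6, -3.6, 0}
xmin=-7.5, ymin=-9.8, xmax=22, ymax=0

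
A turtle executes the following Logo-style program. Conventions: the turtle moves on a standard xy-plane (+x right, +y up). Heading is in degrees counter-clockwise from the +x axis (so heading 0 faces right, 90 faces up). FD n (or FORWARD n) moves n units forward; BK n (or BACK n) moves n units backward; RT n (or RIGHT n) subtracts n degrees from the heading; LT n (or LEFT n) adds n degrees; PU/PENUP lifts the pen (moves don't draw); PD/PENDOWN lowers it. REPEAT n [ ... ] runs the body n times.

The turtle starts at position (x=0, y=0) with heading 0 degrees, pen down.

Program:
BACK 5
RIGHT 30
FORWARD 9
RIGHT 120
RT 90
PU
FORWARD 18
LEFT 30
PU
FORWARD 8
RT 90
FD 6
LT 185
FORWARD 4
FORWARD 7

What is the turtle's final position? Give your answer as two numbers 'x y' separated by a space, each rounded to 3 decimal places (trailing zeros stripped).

Answer: -14.783 10.315

Derivation:
Executing turtle program step by step:
Start: pos=(0,0), heading=0, pen down
BK 5: (0,0) -> (-5,0) [heading=0, draw]
RT 30: heading 0 -> 330
FD 9: (-5,0) -> (2.794,-4.5) [heading=330, draw]
RT 120: heading 330 -> 210
RT 90: heading 210 -> 120
PU: pen up
FD 18: (2.794,-4.5) -> (-6.206,11.088) [heading=120, move]
LT 30: heading 120 -> 150
PU: pen up
FD 8: (-6.206,11.088) -> (-13.134,15.088) [heading=150, move]
RT 90: heading 150 -> 60
FD 6: (-13.134,15.088) -> (-10.134,20.285) [heading=60, move]
LT 185: heading 60 -> 245
FD 4: (-10.134,20.285) -> (-11.824,16.659) [heading=245, move]
FD 7: (-11.824,16.659) -> (-14.783,10.315) [heading=245, move]
Final: pos=(-14.783,10.315), heading=245, 2 segment(s) drawn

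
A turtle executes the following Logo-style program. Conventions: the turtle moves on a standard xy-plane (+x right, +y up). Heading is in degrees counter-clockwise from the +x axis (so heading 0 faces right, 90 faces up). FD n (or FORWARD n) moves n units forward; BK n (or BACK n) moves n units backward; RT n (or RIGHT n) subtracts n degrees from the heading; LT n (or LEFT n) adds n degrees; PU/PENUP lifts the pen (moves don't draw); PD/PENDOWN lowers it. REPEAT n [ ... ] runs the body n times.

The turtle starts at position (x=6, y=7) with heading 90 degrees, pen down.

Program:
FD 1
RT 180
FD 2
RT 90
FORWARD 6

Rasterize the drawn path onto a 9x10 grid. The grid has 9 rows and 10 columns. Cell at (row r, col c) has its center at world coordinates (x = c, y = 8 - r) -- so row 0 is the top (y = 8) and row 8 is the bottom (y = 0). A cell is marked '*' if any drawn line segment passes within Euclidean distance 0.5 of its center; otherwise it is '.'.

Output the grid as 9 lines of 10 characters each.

Answer: ......*...
......*...
*******...
..........
..........
..........
..........
..........
..........

Derivation:
Segment 0: (6,7) -> (6,8)
Segment 1: (6,8) -> (6,6)
Segment 2: (6,6) -> (0,6)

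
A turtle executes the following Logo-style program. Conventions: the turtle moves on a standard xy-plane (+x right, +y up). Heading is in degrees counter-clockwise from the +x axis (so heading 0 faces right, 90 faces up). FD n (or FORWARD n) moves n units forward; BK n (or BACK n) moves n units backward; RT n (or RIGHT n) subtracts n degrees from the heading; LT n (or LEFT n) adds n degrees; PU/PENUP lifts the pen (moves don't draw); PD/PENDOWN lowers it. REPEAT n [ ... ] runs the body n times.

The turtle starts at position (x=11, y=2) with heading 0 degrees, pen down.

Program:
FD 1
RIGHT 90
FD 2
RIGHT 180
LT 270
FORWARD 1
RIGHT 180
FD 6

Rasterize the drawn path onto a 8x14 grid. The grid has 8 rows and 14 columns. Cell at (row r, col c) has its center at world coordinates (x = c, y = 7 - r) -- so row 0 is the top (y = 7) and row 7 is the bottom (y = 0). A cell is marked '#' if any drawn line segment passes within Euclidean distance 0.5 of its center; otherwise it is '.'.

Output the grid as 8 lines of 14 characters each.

Segment 0: (11,2) -> (12,2)
Segment 1: (12,2) -> (12,0)
Segment 2: (12,0) -> (13,0)
Segment 3: (13,0) -> (7,-0)

Answer: ..............
..............
..............
..............
..............
...........##.
............#.
.......#######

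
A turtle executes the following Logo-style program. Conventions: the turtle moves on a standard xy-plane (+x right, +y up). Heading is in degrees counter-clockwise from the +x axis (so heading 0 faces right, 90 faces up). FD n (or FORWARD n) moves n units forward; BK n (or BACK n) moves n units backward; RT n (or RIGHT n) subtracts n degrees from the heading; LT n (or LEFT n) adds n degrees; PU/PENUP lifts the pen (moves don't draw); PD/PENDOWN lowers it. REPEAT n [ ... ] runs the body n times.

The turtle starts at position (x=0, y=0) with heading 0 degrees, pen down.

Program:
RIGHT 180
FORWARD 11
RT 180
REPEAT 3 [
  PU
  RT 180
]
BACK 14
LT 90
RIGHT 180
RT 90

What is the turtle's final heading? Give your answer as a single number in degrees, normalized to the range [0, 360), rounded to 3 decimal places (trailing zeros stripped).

Executing turtle program step by step:
Start: pos=(0,0), heading=0, pen down
RT 180: heading 0 -> 180
FD 11: (0,0) -> (-11,0) [heading=180, draw]
RT 180: heading 180 -> 0
REPEAT 3 [
  -- iteration 1/3 --
  PU: pen up
  RT 180: heading 0 -> 180
  -- iteration 2/3 --
  PU: pen up
  RT 180: heading 180 -> 0
  -- iteration 3/3 --
  PU: pen up
  RT 180: heading 0 -> 180
]
BK 14: (-11,0) -> (3,0) [heading=180, move]
LT 90: heading 180 -> 270
RT 180: heading 270 -> 90
RT 90: heading 90 -> 0
Final: pos=(3,0), heading=0, 1 segment(s) drawn

Answer: 0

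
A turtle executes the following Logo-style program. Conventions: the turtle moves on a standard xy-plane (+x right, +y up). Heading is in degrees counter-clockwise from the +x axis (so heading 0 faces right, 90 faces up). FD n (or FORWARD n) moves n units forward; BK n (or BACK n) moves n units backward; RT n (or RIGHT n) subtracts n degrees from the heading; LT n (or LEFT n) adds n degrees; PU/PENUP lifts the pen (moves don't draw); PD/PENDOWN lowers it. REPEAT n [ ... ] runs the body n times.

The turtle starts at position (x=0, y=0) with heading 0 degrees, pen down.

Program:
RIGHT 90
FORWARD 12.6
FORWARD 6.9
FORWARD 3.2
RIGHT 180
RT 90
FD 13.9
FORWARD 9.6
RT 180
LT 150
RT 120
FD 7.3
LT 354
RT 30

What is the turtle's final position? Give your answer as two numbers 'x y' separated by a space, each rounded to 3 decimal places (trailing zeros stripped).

Answer: 17.178 -26.35

Derivation:
Executing turtle program step by step:
Start: pos=(0,0), heading=0, pen down
RT 90: heading 0 -> 270
FD 12.6: (0,0) -> (0,-12.6) [heading=270, draw]
FD 6.9: (0,-12.6) -> (0,-19.5) [heading=270, draw]
FD 3.2: (0,-19.5) -> (0,-22.7) [heading=270, draw]
RT 180: heading 270 -> 90
RT 90: heading 90 -> 0
FD 13.9: (0,-22.7) -> (13.9,-22.7) [heading=0, draw]
FD 9.6: (13.9,-22.7) -> (23.5,-22.7) [heading=0, draw]
RT 180: heading 0 -> 180
LT 150: heading 180 -> 330
RT 120: heading 330 -> 210
FD 7.3: (23.5,-22.7) -> (17.178,-26.35) [heading=210, draw]
LT 354: heading 210 -> 204
RT 30: heading 204 -> 174
Final: pos=(17.178,-26.35), heading=174, 6 segment(s) drawn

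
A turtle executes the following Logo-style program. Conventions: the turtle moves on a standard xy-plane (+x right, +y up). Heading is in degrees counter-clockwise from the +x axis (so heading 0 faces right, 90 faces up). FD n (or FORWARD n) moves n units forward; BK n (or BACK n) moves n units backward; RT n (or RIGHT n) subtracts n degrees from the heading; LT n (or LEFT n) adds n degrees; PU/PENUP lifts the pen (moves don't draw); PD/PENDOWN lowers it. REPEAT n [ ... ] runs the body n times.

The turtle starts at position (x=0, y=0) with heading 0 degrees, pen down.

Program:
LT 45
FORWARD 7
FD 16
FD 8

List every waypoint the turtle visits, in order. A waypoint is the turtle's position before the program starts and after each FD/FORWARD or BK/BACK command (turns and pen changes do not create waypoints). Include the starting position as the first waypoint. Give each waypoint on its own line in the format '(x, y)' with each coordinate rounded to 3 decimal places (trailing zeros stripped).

Answer: (0, 0)
(4.95, 4.95)
(16.263, 16.263)
(21.92, 21.92)

Derivation:
Executing turtle program step by step:
Start: pos=(0,0), heading=0, pen down
LT 45: heading 0 -> 45
FD 7: (0,0) -> (4.95,4.95) [heading=45, draw]
FD 16: (4.95,4.95) -> (16.263,16.263) [heading=45, draw]
FD 8: (16.263,16.263) -> (21.92,21.92) [heading=45, draw]
Final: pos=(21.92,21.92), heading=45, 3 segment(s) drawn
Waypoints (4 total):
(0, 0)
(4.95, 4.95)
(16.263, 16.263)
(21.92, 21.92)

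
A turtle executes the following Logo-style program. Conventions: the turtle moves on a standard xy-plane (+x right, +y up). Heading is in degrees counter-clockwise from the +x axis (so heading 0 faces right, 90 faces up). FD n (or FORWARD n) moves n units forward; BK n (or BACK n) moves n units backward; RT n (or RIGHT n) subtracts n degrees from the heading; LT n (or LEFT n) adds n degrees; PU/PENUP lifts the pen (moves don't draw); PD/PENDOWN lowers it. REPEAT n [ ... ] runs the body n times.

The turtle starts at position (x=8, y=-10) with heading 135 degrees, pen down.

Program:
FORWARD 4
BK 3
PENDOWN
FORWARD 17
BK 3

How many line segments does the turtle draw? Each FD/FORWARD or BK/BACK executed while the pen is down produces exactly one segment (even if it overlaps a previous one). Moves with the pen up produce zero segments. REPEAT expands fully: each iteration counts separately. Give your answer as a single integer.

Executing turtle program step by step:
Start: pos=(8,-10), heading=135, pen down
FD 4: (8,-10) -> (5.172,-7.172) [heading=135, draw]
BK 3: (5.172,-7.172) -> (7.293,-9.293) [heading=135, draw]
PD: pen down
FD 17: (7.293,-9.293) -> (-4.728,2.728) [heading=135, draw]
BK 3: (-4.728,2.728) -> (-2.607,0.607) [heading=135, draw]
Final: pos=(-2.607,0.607), heading=135, 4 segment(s) drawn
Segments drawn: 4

Answer: 4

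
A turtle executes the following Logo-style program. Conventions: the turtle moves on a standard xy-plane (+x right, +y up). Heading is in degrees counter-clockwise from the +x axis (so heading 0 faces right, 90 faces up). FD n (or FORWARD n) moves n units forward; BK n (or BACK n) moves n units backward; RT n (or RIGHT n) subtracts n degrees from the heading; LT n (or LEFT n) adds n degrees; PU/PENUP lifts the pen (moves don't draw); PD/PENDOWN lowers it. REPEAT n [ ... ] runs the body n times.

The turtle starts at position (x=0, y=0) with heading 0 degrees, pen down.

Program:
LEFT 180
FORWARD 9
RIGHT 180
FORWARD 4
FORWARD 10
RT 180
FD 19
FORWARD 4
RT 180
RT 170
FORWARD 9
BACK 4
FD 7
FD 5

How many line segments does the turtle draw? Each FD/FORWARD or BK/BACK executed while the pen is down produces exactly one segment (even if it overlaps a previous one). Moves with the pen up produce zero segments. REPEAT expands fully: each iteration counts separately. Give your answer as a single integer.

Answer: 9

Derivation:
Executing turtle program step by step:
Start: pos=(0,0), heading=0, pen down
LT 180: heading 0 -> 180
FD 9: (0,0) -> (-9,0) [heading=180, draw]
RT 180: heading 180 -> 0
FD 4: (-9,0) -> (-5,0) [heading=0, draw]
FD 10: (-5,0) -> (5,0) [heading=0, draw]
RT 180: heading 0 -> 180
FD 19: (5,0) -> (-14,0) [heading=180, draw]
FD 4: (-14,0) -> (-18,0) [heading=180, draw]
RT 180: heading 180 -> 0
RT 170: heading 0 -> 190
FD 9: (-18,0) -> (-26.863,-1.563) [heading=190, draw]
BK 4: (-26.863,-1.563) -> (-22.924,-0.868) [heading=190, draw]
FD 7: (-22.924,-0.868) -> (-29.818,-2.084) [heading=190, draw]
FD 5: (-29.818,-2.084) -> (-34.742,-2.952) [heading=190, draw]
Final: pos=(-34.742,-2.952), heading=190, 9 segment(s) drawn
Segments drawn: 9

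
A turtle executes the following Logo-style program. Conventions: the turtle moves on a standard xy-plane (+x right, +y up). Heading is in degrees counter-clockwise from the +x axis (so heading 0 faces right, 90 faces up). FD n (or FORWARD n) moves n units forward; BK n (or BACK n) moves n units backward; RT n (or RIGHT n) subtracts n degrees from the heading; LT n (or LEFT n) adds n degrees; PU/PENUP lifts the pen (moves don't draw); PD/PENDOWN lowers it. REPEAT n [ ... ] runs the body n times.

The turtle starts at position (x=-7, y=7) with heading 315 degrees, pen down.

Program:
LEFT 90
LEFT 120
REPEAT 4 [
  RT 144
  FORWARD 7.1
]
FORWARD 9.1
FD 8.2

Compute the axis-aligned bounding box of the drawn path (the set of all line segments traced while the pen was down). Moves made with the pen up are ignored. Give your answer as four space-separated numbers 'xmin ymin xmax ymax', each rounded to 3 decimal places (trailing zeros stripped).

Executing turtle program step by step:
Start: pos=(-7,7), heading=315, pen down
LT 90: heading 315 -> 45
LT 120: heading 45 -> 165
REPEAT 4 [
  -- iteration 1/4 --
  RT 144: heading 165 -> 21
  FD 7.1: (-7,7) -> (-0.372,9.544) [heading=21, draw]
  -- iteration 2/4 --
  RT 144: heading 21 -> 237
  FD 7.1: (-0.372,9.544) -> (-4.239,3.59) [heading=237, draw]
  -- iteration 3/4 --
  RT 144: heading 237 -> 93
  FD 7.1: (-4.239,3.59) -> (-4.61,10.68) [heading=93, draw]
  -- iteration 4/4 --
  RT 144: heading 93 -> 309
  FD 7.1: (-4.61,10.68) -> (-0.142,5.162) [heading=309, draw]
]
FD 9.1: (-0.142,5.162) -> (5.585,-1.91) [heading=309, draw]
FD 8.2: (5.585,-1.91) -> (10.745,-8.282) [heading=309, draw]
Final: pos=(10.745,-8.282), heading=309, 6 segment(s) drawn

Segment endpoints: x in {-7, -4.61, -4.239, -0.372, -0.142, 5.585, 10.745}, y in {-8.282, -1.91, 3.59, 5.162, 7, 9.544, 10.68}
xmin=-7, ymin=-8.282, xmax=10.745, ymax=10.68

Answer: -7 -8.282 10.745 10.68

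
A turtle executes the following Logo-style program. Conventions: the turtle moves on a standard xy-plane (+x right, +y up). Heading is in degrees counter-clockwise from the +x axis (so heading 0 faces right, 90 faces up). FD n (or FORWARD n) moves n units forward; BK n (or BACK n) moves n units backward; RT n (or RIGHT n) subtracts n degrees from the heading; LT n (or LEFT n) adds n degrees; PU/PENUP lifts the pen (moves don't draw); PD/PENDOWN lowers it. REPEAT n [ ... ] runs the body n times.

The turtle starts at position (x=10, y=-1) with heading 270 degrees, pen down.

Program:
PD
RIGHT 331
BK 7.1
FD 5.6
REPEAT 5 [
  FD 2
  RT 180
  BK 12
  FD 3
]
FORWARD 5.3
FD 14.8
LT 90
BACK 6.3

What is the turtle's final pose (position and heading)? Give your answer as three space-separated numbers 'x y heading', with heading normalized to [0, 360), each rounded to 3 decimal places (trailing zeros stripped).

Executing turtle program step by step:
Start: pos=(10,-1), heading=270, pen down
PD: pen down
RT 331: heading 270 -> 299
BK 7.1: (10,-1) -> (6.558,5.21) [heading=299, draw]
FD 5.6: (6.558,5.21) -> (9.273,0.312) [heading=299, draw]
REPEAT 5 [
  -- iteration 1/5 --
  FD 2: (9.273,0.312) -> (10.242,-1.437) [heading=299, draw]
  RT 180: heading 299 -> 119
  BK 12: (10.242,-1.437) -> (16.06,-11.933) [heading=119, draw]
  FD 3: (16.06,-11.933) -> (14.606,-9.309) [heading=119, draw]
  -- iteration 2/5 --
  FD 2: (14.606,-9.309) -> (13.636,-7.56) [heading=119, draw]
  RT 180: heading 119 -> 299
  BK 12: (13.636,-7.56) -> (7.818,2.936) [heading=299, draw]
  FD 3: (7.818,2.936) -> (9.273,0.312) [heading=299, draw]
  -- iteration 3/5 --
  FD 2: (9.273,0.312) -> (10.242,-1.437) [heading=299, draw]
  RT 180: heading 299 -> 119
  BK 12: (10.242,-1.437) -> (16.06,-11.933) [heading=119, draw]
  FD 3: (16.06,-11.933) -> (14.606,-9.309) [heading=119, draw]
  -- iteration 4/5 --
  FD 2: (14.606,-9.309) -> (13.636,-7.56) [heading=119, draw]
  RT 180: heading 119 -> 299
  BK 12: (13.636,-7.56) -> (7.818,2.936) [heading=299, draw]
  FD 3: (7.818,2.936) -> (9.273,0.312) [heading=299, draw]
  -- iteration 5/5 --
  FD 2: (9.273,0.312) -> (10.242,-1.437) [heading=299, draw]
  RT 180: heading 299 -> 119
  BK 12: (10.242,-1.437) -> (16.06,-11.933) [heading=119, draw]
  FD 3: (16.06,-11.933) -> (14.606,-9.309) [heading=119, draw]
]
FD 5.3: (14.606,-9.309) -> (12.036,-4.673) [heading=119, draw]
FD 14.8: (12.036,-4.673) -> (4.861,8.271) [heading=119, draw]
LT 90: heading 119 -> 209
BK 6.3: (4.861,8.271) -> (10.371,11.325) [heading=209, draw]
Final: pos=(10.371,11.325), heading=209, 20 segment(s) drawn

Answer: 10.371 11.325 209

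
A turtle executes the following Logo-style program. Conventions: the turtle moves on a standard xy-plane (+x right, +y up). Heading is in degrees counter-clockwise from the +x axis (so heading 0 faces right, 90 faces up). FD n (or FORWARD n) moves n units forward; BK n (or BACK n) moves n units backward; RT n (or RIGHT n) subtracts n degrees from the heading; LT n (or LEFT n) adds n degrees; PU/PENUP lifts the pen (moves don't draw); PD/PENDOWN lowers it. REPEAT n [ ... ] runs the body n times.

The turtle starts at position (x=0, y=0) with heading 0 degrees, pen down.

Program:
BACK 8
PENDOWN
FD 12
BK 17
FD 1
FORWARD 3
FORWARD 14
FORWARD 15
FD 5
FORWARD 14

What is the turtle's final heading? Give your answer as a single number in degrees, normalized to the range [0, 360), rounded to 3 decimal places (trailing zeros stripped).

Answer: 0

Derivation:
Executing turtle program step by step:
Start: pos=(0,0), heading=0, pen down
BK 8: (0,0) -> (-8,0) [heading=0, draw]
PD: pen down
FD 12: (-8,0) -> (4,0) [heading=0, draw]
BK 17: (4,0) -> (-13,0) [heading=0, draw]
FD 1: (-13,0) -> (-12,0) [heading=0, draw]
FD 3: (-12,0) -> (-9,0) [heading=0, draw]
FD 14: (-9,0) -> (5,0) [heading=0, draw]
FD 15: (5,0) -> (20,0) [heading=0, draw]
FD 5: (20,0) -> (25,0) [heading=0, draw]
FD 14: (25,0) -> (39,0) [heading=0, draw]
Final: pos=(39,0), heading=0, 9 segment(s) drawn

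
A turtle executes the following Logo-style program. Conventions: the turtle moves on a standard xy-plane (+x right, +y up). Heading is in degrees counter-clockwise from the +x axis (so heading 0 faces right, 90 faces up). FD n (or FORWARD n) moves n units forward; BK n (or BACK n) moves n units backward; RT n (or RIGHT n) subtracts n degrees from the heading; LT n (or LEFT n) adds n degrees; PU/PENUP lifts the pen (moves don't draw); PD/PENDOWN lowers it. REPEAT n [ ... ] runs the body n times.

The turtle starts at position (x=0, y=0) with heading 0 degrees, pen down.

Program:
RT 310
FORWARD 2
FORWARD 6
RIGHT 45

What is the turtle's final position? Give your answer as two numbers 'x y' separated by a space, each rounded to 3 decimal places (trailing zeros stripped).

Executing turtle program step by step:
Start: pos=(0,0), heading=0, pen down
RT 310: heading 0 -> 50
FD 2: (0,0) -> (1.286,1.532) [heading=50, draw]
FD 6: (1.286,1.532) -> (5.142,6.128) [heading=50, draw]
RT 45: heading 50 -> 5
Final: pos=(5.142,6.128), heading=5, 2 segment(s) drawn

Answer: 5.142 6.128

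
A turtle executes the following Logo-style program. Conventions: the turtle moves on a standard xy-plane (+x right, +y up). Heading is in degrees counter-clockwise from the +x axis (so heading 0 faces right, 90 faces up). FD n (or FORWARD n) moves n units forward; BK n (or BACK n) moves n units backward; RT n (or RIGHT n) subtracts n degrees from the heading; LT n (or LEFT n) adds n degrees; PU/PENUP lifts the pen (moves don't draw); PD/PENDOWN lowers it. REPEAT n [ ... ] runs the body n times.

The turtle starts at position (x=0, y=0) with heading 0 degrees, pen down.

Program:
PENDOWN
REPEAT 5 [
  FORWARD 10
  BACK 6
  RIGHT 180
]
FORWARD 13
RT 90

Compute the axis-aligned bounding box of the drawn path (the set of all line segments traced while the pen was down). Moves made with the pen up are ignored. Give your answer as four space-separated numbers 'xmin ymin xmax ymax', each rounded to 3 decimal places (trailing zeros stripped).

Executing turtle program step by step:
Start: pos=(0,0), heading=0, pen down
PD: pen down
REPEAT 5 [
  -- iteration 1/5 --
  FD 10: (0,0) -> (10,0) [heading=0, draw]
  BK 6: (10,0) -> (4,0) [heading=0, draw]
  RT 180: heading 0 -> 180
  -- iteration 2/5 --
  FD 10: (4,0) -> (-6,0) [heading=180, draw]
  BK 6: (-6,0) -> (0,0) [heading=180, draw]
  RT 180: heading 180 -> 0
  -- iteration 3/5 --
  FD 10: (0,0) -> (10,0) [heading=0, draw]
  BK 6: (10,0) -> (4,0) [heading=0, draw]
  RT 180: heading 0 -> 180
  -- iteration 4/5 --
  FD 10: (4,0) -> (-6,0) [heading=180, draw]
  BK 6: (-6,0) -> (0,0) [heading=180, draw]
  RT 180: heading 180 -> 0
  -- iteration 5/5 --
  FD 10: (0,0) -> (10,0) [heading=0, draw]
  BK 6: (10,0) -> (4,0) [heading=0, draw]
  RT 180: heading 0 -> 180
]
FD 13: (4,0) -> (-9,0) [heading=180, draw]
RT 90: heading 180 -> 90
Final: pos=(-9,0), heading=90, 11 segment(s) drawn

Segment endpoints: x in {-9, -6, 0, 4, 10}, y in {0, 0, 0, 0, 0, 0, 0, 0, 0, 0}
xmin=-9, ymin=0, xmax=10, ymax=0

Answer: -9 0 10 0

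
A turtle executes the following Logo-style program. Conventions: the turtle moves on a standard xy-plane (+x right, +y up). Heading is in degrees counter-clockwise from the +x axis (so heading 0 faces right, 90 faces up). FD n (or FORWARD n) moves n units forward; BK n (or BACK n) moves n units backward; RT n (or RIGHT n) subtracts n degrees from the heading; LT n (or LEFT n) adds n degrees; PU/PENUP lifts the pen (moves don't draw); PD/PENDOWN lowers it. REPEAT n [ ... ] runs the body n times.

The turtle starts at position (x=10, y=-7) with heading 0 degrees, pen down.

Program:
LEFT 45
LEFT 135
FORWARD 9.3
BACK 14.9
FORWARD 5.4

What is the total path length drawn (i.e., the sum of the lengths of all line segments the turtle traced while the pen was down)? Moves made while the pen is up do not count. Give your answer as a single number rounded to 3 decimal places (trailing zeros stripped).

Executing turtle program step by step:
Start: pos=(10,-7), heading=0, pen down
LT 45: heading 0 -> 45
LT 135: heading 45 -> 180
FD 9.3: (10,-7) -> (0.7,-7) [heading=180, draw]
BK 14.9: (0.7,-7) -> (15.6,-7) [heading=180, draw]
FD 5.4: (15.6,-7) -> (10.2,-7) [heading=180, draw]
Final: pos=(10.2,-7), heading=180, 3 segment(s) drawn

Segment lengths:
  seg 1: (10,-7) -> (0.7,-7), length = 9.3
  seg 2: (0.7,-7) -> (15.6,-7), length = 14.9
  seg 3: (15.6,-7) -> (10.2,-7), length = 5.4
Total = 29.6

Answer: 29.6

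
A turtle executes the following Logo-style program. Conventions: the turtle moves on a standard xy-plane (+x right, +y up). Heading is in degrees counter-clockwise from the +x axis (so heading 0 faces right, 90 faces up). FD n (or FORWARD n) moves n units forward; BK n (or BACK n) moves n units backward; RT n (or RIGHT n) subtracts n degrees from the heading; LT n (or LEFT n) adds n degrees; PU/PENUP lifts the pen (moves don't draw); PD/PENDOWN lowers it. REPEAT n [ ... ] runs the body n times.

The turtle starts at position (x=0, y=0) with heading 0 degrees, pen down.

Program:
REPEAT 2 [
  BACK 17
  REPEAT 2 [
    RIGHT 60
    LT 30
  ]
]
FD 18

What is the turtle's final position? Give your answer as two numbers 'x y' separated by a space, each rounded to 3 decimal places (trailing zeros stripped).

Answer: -34.5 -0.866

Derivation:
Executing turtle program step by step:
Start: pos=(0,0), heading=0, pen down
REPEAT 2 [
  -- iteration 1/2 --
  BK 17: (0,0) -> (-17,0) [heading=0, draw]
  REPEAT 2 [
    -- iteration 1/2 --
    RT 60: heading 0 -> 300
    LT 30: heading 300 -> 330
    -- iteration 2/2 --
    RT 60: heading 330 -> 270
    LT 30: heading 270 -> 300
  ]
  -- iteration 2/2 --
  BK 17: (-17,0) -> (-25.5,14.722) [heading=300, draw]
  REPEAT 2 [
    -- iteration 1/2 --
    RT 60: heading 300 -> 240
    LT 30: heading 240 -> 270
    -- iteration 2/2 --
    RT 60: heading 270 -> 210
    LT 30: heading 210 -> 240
  ]
]
FD 18: (-25.5,14.722) -> (-34.5,-0.866) [heading=240, draw]
Final: pos=(-34.5,-0.866), heading=240, 3 segment(s) drawn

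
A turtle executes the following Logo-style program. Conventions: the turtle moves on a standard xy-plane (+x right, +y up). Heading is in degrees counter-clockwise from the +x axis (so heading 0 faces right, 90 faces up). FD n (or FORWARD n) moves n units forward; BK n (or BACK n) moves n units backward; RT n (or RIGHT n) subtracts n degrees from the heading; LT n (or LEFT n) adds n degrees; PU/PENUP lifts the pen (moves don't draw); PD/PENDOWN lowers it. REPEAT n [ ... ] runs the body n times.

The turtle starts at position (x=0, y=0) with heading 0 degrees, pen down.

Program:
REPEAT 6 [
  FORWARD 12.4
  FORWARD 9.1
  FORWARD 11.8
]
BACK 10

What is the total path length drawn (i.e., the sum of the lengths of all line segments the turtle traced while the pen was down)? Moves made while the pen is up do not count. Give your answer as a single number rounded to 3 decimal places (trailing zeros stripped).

Executing turtle program step by step:
Start: pos=(0,0), heading=0, pen down
REPEAT 6 [
  -- iteration 1/6 --
  FD 12.4: (0,0) -> (12.4,0) [heading=0, draw]
  FD 9.1: (12.4,0) -> (21.5,0) [heading=0, draw]
  FD 11.8: (21.5,0) -> (33.3,0) [heading=0, draw]
  -- iteration 2/6 --
  FD 12.4: (33.3,0) -> (45.7,0) [heading=0, draw]
  FD 9.1: (45.7,0) -> (54.8,0) [heading=0, draw]
  FD 11.8: (54.8,0) -> (66.6,0) [heading=0, draw]
  -- iteration 3/6 --
  FD 12.4: (66.6,0) -> (79,0) [heading=0, draw]
  FD 9.1: (79,0) -> (88.1,0) [heading=0, draw]
  FD 11.8: (88.1,0) -> (99.9,0) [heading=0, draw]
  -- iteration 4/6 --
  FD 12.4: (99.9,0) -> (112.3,0) [heading=0, draw]
  FD 9.1: (112.3,0) -> (121.4,0) [heading=0, draw]
  FD 11.8: (121.4,0) -> (133.2,0) [heading=0, draw]
  -- iteration 5/6 --
  FD 12.4: (133.2,0) -> (145.6,0) [heading=0, draw]
  FD 9.1: (145.6,0) -> (154.7,0) [heading=0, draw]
  FD 11.8: (154.7,0) -> (166.5,0) [heading=0, draw]
  -- iteration 6/6 --
  FD 12.4: (166.5,0) -> (178.9,0) [heading=0, draw]
  FD 9.1: (178.9,0) -> (188,0) [heading=0, draw]
  FD 11.8: (188,0) -> (199.8,0) [heading=0, draw]
]
BK 10: (199.8,0) -> (189.8,0) [heading=0, draw]
Final: pos=(189.8,0), heading=0, 19 segment(s) drawn

Segment lengths:
  seg 1: (0,0) -> (12.4,0), length = 12.4
  seg 2: (12.4,0) -> (21.5,0), length = 9.1
  seg 3: (21.5,0) -> (33.3,0), length = 11.8
  seg 4: (33.3,0) -> (45.7,0), length = 12.4
  seg 5: (45.7,0) -> (54.8,0), length = 9.1
  seg 6: (54.8,0) -> (66.6,0), length = 11.8
  seg 7: (66.6,0) -> (79,0), length = 12.4
  seg 8: (79,0) -> (88.1,0), length = 9.1
  seg 9: (88.1,0) -> (99.9,0), length = 11.8
  seg 10: (99.9,0) -> (112.3,0), length = 12.4
  seg 11: (112.3,0) -> (121.4,0), length = 9.1
  seg 12: (121.4,0) -> (133.2,0), length = 11.8
  seg 13: (133.2,0) -> (145.6,0), length = 12.4
  seg 14: (145.6,0) -> (154.7,0), length = 9.1
  seg 15: (154.7,0) -> (166.5,0), length = 11.8
  seg 16: (166.5,0) -> (178.9,0), length = 12.4
  seg 17: (178.9,0) -> (188,0), length = 9.1
  seg 18: (188,0) -> (199.8,0), length = 11.8
  seg 19: (199.8,0) -> (189.8,0), length = 10
Total = 209.8

Answer: 209.8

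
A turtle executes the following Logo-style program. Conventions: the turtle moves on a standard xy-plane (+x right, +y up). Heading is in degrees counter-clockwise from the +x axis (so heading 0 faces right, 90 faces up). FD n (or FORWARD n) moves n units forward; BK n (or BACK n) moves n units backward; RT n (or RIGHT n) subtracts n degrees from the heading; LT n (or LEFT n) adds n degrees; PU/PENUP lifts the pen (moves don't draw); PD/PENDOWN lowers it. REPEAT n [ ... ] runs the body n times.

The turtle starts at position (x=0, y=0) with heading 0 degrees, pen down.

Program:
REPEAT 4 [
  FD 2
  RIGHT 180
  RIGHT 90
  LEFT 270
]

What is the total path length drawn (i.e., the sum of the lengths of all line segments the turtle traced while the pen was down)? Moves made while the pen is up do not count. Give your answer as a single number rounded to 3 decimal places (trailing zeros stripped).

Executing turtle program step by step:
Start: pos=(0,0), heading=0, pen down
REPEAT 4 [
  -- iteration 1/4 --
  FD 2: (0,0) -> (2,0) [heading=0, draw]
  RT 180: heading 0 -> 180
  RT 90: heading 180 -> 90
  LT 270: heading 90 -> 0
  -- iteration 2/4 --
  FD 2: (2,0) -> (4,0) [heading=0, draw]
  RT 180: heading 0 -> 180
  RT 90: heading 180 -> 90
  LT 270: heading 90 -> 0
  -- iteration 3/4 --
  FD 2: (4,0) -> (6,0) [heading=0, draw]
  RT 180: heading 0 -> 180
  RT 90: heading 180 -> 90
  LT 270: heading 90 -> 0
  -- iteration 4/4 --
  FD 2: (6,0) -> (8,0) [heading=0, draw]
  RT 180: heading 0 -> 180
  RT 90: heading 180 -> 90
  LT 270: heading 90 -> 0
]
Final: pos=(8,0), heading=0, 4 segment(s) drawn

Segment lengths:
  seg 1: (0,0) -> (2,0), length = 2
  seg 2: (2,0) -> (4,0), length = 2
  seg 3: (4,0) -> (6,0), length = 2
  seg 4: (6,0) -> (8,0), length = 2
Total = 8

Answer: 8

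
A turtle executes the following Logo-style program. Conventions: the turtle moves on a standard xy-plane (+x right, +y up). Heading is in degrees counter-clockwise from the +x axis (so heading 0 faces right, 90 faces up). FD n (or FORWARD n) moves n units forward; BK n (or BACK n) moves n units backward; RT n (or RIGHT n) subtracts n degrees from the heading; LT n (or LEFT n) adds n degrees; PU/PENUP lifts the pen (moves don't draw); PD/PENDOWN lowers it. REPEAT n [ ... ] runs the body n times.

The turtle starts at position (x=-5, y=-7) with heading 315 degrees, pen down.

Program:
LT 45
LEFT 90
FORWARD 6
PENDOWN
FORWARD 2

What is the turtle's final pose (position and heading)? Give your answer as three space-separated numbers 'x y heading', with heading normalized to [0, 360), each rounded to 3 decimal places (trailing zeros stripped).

Executing turtle program step by step:
Start: pos=(-5,-7), heading=315, pen down
LT 45: heading 315 -> 0
LT 90: heading 0 -> 90
FD 6: (-5,-7) -> (-5,-1) [heading=90, draw]
PD: pen down
FD 2: (-5,-1) -> (-5,1) [heading=90, draw]
Final: pos=(-5,1), heading=90, 2 segment(s) drawn

Answer: -5 1 90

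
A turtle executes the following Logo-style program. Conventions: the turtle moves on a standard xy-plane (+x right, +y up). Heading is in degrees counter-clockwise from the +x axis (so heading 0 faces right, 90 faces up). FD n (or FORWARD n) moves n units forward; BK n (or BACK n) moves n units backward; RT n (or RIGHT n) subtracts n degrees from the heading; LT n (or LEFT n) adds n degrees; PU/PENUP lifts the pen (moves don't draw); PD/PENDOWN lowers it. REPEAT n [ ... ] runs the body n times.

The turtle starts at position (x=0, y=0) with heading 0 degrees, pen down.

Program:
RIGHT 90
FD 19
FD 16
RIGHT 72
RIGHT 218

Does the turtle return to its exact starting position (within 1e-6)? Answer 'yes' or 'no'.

Answer: no

Derivation:
Executing turtle program step by step:
Start: pos=(0,0), heading=0, pen down
RT 90: heading 0 -> 270
FD 19: (0,0) -> (0,-19) [heading=270, draw]
FD 16: (0,-19) -> (0,-35) [heading=270, draw]
RT 72: heading 270 -> 198
RT 218: heading 198 -> 340
Final: pos=(0,-35), heading=340, 2 segment(s) drawn

Start position: (0, 0)
Final position: (0, -35)
Distance = 35; >= 1e-6 -> NOT closed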